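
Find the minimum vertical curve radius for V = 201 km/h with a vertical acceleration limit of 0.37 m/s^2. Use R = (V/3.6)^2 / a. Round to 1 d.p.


Convert speed: V = 201 / 3.6 = 55.8333 m/s
V^2 = 3117.3611 m^2/s^2
R_v = 3117.3611 / 0.37
R_v = 8425.3 m

8425.3


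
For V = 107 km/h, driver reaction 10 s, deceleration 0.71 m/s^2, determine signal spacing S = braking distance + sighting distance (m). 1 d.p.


V = 107 / 3.6 = 29.7222 m/s
Braking distance = 29.7222^2 / (2*0.71) = 622.1201 m
Sighting distance = 29.7222 * 10 = 297.2222 m
S = 622.1201 + 297.2222 = 919.3 m

919.3


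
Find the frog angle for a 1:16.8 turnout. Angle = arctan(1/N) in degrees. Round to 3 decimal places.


1/N = 1/16.8 = 0.059524
angle = arctan(0.059524) = 0.059454 rad
angle = 0.059454 * 180/pi = 3.406 degrees

3.406


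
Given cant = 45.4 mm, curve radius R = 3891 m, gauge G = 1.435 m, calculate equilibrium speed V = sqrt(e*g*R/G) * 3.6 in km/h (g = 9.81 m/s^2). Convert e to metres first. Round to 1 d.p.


Convert cant: e = 45.4 mm = 0.0454 m
V_ms = sqrt(0.0454 * 9.81 * 3891 / 1.435)
V_ms = sqrt(1207.630825) = 34.751 m/s
V = 34.751 * 3.6 = 125.1 km/h

125.1


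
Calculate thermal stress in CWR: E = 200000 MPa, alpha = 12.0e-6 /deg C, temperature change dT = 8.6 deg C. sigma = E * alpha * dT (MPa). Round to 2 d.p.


sigma = E * alpha * dT
sigma = 200000 * 12.0e-6 * 8.6
sigma = 2.4 * 8.6
sigma = 20.64 MPa

20.64


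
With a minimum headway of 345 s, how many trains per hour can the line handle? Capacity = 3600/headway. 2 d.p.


Capacity = 3600 / headway
Capacity = 3600 / 345
Capacity = 10.43 trains/hour

10.43


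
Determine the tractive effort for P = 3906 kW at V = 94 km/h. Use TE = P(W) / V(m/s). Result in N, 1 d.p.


Convert: P = 3906 kW = 3906000 W
V = 94 / 3.6 = 26.1111 m/s
TE = 3906000 / 26.1111
TE = 149591.5 N

149591.5


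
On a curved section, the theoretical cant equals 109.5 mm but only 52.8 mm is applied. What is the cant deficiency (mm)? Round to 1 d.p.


Cant deficiency = equilibrium cant - actual cant
CD = 109.5 - 52.8
CD = 56.7 mm

56.7


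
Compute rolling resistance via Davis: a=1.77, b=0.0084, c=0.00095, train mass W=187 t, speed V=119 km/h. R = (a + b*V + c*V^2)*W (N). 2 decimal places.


b*V = 0.0084 * 119 = 0.9996
c*V^2 = 0.00095 * 14161 = 13.45295
R_per_t = 1.77 + 0.9996 + 13.45295 = 16.22255 N/t
R_total = 16.22255 * 187 = 3033.62 N

3033.62


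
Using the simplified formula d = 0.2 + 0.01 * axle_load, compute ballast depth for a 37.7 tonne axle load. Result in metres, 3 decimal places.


d = 0.2 + 0.01 * 37.7
d = 0.2 + 0.377
d = 0.577 m

0.577


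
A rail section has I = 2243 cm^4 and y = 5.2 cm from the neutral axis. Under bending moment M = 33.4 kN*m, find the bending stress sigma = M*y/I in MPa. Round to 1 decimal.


Convert units:
M = 33.4 kN*m = 33400000 N*mm
y = 5.2 cm = 52 mm
I = 2243 cm^4 = 22430000 mm^4
sigma = 33400000 * 52 / 22430000
sigma = 77.4 MPa

77.4


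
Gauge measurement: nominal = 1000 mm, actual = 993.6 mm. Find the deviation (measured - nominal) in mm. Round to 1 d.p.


Deviation = measured - nominal
Deviation = 993.6 - 1000
Deviation = -6.4 mm

-6.4


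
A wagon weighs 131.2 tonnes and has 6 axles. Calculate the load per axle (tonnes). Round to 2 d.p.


Load per axle = total weight / number of axles
Load = 131.2 / 6
Load = 21.87 tonnes

21.87


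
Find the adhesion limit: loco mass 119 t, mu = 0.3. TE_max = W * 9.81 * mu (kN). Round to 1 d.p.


TE_max = W * g * mu
TE_max = 119 * 9.81 * 0.3
TE_max = 1167.39 * 0.3
TE_max = 350.2 kN

350.2


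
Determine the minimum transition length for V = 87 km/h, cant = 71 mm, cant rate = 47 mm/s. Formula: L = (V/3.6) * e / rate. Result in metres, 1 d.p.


Convert speed: V = 87 / 3.6 = 24.1667 m/s
L = 24.1667 * 71 / 47
L = 1715.8333 / 47
L = 36.5 m

36.5


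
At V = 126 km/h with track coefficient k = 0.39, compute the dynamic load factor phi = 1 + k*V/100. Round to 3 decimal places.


phi = 1 + k * V / 100
phi = 1 + 0.39 * 126 / 100
phi = 1 + 0.4914
phi = 1.491

1.491


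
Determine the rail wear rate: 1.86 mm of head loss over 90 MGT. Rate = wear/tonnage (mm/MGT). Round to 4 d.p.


Wear rate = total wear / cumulative tonnage
Rate = 1.86 / 90
Rate = 0.0207 mm/MGT

0.0207


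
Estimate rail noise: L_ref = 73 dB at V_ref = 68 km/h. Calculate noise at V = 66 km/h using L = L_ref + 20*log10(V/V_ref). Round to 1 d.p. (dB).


V/V_ref = 66 / 68 = 0.970588
log10(0.970588) = -0.012965
20 * -0.012965 = -0.2593
L = 73 + -0.2593 = 72.7 dB

72.7


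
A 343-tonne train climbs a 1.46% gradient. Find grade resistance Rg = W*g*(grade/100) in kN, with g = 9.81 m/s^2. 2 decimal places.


Rg = W * 9.81 * grade / 100
Rg = 343 * 9.81 * 1.46 / 100
Rg = 3364.83 * 0.0146
Rg = 49.13 kN

49.13


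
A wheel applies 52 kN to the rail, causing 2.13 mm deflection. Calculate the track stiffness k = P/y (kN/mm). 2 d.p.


Track stiffness k = P / y
k = 52 / 2.13
k = 24.41 kN/mm

24.41


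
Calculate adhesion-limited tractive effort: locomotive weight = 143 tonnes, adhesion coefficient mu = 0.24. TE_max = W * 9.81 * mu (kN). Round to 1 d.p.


TE_max = W * g * mu
TE_max = 143 * 9.81 * 0.24
TE_max = 1402.83 * 0.24
TE_max = 336.7 kN

336.7


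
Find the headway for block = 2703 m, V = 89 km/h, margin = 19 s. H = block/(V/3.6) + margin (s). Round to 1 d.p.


V = 89 / 3.6 = 24.7222 m/s
Block traversal time = 2703 / 24.7222 = 109.3348 s
Headway = 109.3348 + 19
Headway = 128.3 s

128.3


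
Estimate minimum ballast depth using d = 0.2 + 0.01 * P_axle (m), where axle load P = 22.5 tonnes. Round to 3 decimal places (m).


d = 0.2 + 0.01 * 22.5
d = 0.2 + 0.225
d = 0.425 m

0.425


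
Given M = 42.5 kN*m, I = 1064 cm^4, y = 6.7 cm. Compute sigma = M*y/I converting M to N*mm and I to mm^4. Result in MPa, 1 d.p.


Convert units:
M = 42.5 kN*m = 42500000 N*mm
y = 6.7 cm = 67 mm
I = 1064 cm^4 = 10640000 mm^4
sigma = 42500000 * 67 / 10640000
sigma = 267.6 MPa

267.6


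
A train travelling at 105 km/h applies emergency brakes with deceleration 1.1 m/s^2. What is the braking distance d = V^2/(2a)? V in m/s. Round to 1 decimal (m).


Convert speed: V = 105 / 3.6 = 29.1667 m/s
V^2 = 850.6944
d = 850.6944 / (2 * 1.1)
d = 850.6944 / 2.2
d = 386.7 m

386.7


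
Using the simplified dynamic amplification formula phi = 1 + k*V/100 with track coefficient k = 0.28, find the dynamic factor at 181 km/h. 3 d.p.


phi = 1 + k * V / 100
phi = 1 + 0.28 * 181 / 100
phi = 1 + 0.5068
phi = 1.507

1.507


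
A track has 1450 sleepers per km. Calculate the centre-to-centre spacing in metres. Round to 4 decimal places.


Spacing = 1000 m / number of sleepers
Spacing = 1000 / 1450
Spacing = 0.6897 m

0.6897


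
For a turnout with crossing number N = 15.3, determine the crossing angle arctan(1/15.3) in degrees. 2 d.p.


1/N = 1/15.3 = 0.065359
angle = arctan(0.065359) = 0.065267 rad
angle = 0.065267 * 180/pi = 3.74 degrees

3.74


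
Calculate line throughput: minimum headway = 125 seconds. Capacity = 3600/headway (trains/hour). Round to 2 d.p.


Capacity = 3600 / headway
Capacity = 3600 / 125
Capacity = 28.80 trains/hour

28.80


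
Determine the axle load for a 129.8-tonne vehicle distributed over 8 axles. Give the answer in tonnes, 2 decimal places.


Load per axle = total weight / number of axles
Load = 129.8 / 8
Load = 16.23 tonnes

16.23


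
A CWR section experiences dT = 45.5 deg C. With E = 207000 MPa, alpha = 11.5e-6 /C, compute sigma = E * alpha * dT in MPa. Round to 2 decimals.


sigma = E * alpha * dT
sigma = 207000 * 11.5e-6 * 45.5
sigma = 2.3805 * 45.5
sigma = 108.31 MPa

108.31


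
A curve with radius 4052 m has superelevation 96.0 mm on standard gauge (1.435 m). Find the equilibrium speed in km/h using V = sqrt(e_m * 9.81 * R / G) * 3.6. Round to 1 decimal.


Convert cant: e = 96.0 mm = 0.0960 m
V_ms = sqrt(0.0960 * 9.81 * 4052 / 1.435)
V_ms = sqrt(2659.241477) = 51.5678 m/s
V = 51.5678 * 3.6 = 185.6 km/h

185.6


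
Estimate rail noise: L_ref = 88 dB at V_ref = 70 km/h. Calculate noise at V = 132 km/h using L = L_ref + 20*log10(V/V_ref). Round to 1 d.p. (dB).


V/V_ref = 132 / 70 = 1.885714
log10(1.885714) = 0.275476
20 * 0.275476 = 5.5095
L = 88 + 5.5095 = 93.5 dB

93.5


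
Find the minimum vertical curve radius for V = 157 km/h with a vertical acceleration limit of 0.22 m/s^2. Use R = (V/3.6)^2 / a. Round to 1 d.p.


Convert speed: V = 157 / 3.6 = 43.6111 m/s
V^2 = 1901.929 m^2/s^2
R_v = 1901.929 / 0.22
R_v = 8645.1 m

8645.1


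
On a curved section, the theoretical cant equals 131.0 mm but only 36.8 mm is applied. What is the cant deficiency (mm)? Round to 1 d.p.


Cant deficiency = equilibrium cant - actual cant
CD = 131.0 - 36.8
CD = 94.2 mm

94.2


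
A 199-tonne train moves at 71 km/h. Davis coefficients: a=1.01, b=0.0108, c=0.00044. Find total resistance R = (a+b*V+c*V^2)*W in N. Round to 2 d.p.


b*V = 0.0108 * 71 = 0.7668
c*V^2 = 0.00044 * 5041 = 2.21804
R_per_t = 1.01 + 0.7668 + 2.21804 = 3.99484 N/t
R_total = 3.99484 * 199 = 794.97 N

794.97


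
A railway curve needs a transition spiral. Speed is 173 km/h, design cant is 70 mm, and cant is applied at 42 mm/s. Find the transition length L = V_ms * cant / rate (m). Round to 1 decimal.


Convert speed: V = 173 / 3.6 = 48.0556 m/s
L = 48.0556 * 70 / 42
L = 3363.8889 / 42
L = 80.1 m

80.1


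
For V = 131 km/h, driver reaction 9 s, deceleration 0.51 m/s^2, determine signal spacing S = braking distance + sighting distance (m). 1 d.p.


V = 131 / 3.6 = 36.3889 m/s
Braking distance = 36.3889^2 / (2*0.51) = 1298.1875 m
Sighting distance = 36.3889 * 9 = 327.5 m
S = 1298.1875 + 327.5 = 1625.7 m

1625.7


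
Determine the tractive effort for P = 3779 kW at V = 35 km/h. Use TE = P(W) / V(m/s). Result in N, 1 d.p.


Convert: P = 3779 kW = 3779000 W
V = 35 / 3.6 = 9.7222 m/s
TE = 3779000 / 9.7222
TE = 388697.1 N

388697.1


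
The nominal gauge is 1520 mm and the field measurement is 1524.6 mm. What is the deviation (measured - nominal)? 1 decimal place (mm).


Deviation = measured - nominal
Deviation = 1524.6 - 1520
Deviation = 4.6 mm

4.6


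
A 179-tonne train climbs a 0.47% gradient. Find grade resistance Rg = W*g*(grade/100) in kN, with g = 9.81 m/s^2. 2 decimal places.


Rg = W * 9.81 * grade / 100
Rg = 179 * 9.81 * 0.47 / 100
Rg = 1755.99 * 0.0047
Rg = 8.25 kN

8.25


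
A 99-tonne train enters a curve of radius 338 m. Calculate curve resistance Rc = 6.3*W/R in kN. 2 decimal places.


Rc = 6.3 * W / R
Rc = 6.3 * 99 / 338
Rc = 623.7 / 338
Rc = 1.85 kN

1.85


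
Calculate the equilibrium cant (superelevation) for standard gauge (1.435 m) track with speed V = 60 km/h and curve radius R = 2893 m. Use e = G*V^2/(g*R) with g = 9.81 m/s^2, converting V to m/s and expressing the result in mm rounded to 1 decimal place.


Convert speed: V = 60 / 3.6 = 16.6667 m/s
Apply formula: e = 1.435 * 16.6667^2 / (9.81 * 2893)
e = 1.435 * 277.7778 / 28380.33
e = 0.014045 m = 14.0 mm

14.0


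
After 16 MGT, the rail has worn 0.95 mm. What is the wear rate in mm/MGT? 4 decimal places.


Wear rate = total wear / cumulative tonnage
Rate = 0.95 / 16
Rate = 0.0594 mm/MGT

0.0594


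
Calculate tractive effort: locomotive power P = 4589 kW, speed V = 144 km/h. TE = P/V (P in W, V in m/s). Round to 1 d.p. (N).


Convert: P = 4589 kW = 4589000 W
V = 144 / 3.6 = 40.0 m/s
TE = 4589000 / 40.0
TE = 114725.0 N

114725.0


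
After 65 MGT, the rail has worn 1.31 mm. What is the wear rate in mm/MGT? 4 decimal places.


Wear rate = total wear / cumulative tonnage
Rate = 1.31 / 65
Rate = 0.0202 mm/MGT

0.0202


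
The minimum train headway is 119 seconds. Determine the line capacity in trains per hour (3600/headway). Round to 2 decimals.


Capacity = 3600 / headway
Capacity = 3600 / 119
Capacity = 30.25 trains/hour

30.25


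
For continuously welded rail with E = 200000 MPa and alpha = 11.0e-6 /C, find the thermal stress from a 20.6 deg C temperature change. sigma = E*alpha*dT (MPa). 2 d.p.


sigma = E * alpha * dT
sigma = 200000 * 11.0e-6 * 20.6
sigma = 2.2 * 20.6
sigma = 45.32 MPa

45.32


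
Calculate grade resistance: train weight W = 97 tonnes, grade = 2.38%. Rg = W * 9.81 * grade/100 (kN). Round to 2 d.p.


Rg = W * 9.81 * grade / 100
Rg = 97 * 9.81 * 2.38 / 100
Rg = 951.57 * 0.0238
Rg = 22.65 kN

22.65


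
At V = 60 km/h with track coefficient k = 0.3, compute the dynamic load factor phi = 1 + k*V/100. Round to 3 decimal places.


phi = 1 + k * V / 100
phi = 1 + 0.3 * 60 / 100
phi = 1 + 0.18
phi = 1.180

1.180


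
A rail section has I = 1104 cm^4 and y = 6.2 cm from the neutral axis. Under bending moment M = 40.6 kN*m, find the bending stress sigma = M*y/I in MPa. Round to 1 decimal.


Convert units:
M = 40.6 kN*m = 40600000 N*mm
y = 6.2 cm = 62 mm
I = 1104 cm^4 = 11040000 mm^4
sigma = 40600000 * 62 / 11040000
sigma = 228.0 MPa

228.0


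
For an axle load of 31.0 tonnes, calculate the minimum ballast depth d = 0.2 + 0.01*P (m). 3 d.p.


d = 0.2 + 0.01 * 31.0
d = 0.2 + 0.31
d = 0.510 m

0.510


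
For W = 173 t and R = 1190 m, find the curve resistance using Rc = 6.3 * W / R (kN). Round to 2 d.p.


Rc = 6.3 * W / R
Rc = 6.3 * 173 / 1190
Rc = 1089.9 / 1190
Rc = 0.92 kN

0.92


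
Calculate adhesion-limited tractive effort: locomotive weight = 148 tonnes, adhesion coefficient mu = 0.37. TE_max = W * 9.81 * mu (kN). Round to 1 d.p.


TE_max = W * g * mu
TE_max = 148 * 9.81 * 0.37
TE_max = 1451.88 * 0.37
TE_max = 537.2 kN

537.2


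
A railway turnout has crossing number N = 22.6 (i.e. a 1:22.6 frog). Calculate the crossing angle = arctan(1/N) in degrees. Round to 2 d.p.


1/N = 1/22.6 = 0.044248
angle = arctan(0.044248) = 0.044219 rad
angle = 0.044219 * 180/pi = 2.53 degrees

2.53


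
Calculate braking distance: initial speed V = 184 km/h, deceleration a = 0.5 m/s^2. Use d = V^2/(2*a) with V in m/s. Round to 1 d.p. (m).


Convert speed: V = 184 / 3.6 = 51.1111 m/s
V^2 = 2612.3457
d = 2612.3457 / (2 * 0.5)
d = 2612.3457 / 1.0
d = 2612.3 m

2612.3


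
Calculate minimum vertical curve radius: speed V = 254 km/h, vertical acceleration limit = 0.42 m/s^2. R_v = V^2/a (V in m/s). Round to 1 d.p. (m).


Convert speed: V = 254 / 3.6 = 70.5556 m/s
V^2 = 4978.0864 m^2/s^2
R_v = 4978.0864 / 0.42
R_v = 11852.6 m

11852.6


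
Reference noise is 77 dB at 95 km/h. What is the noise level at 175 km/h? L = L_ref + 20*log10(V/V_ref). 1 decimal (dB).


V/V_ref = 175 / 95 = 1.842105
log10(1.842105) = 0.265314
20 * 0.265314 = 5.3063
L = 77 + 5.3063 = 82.3 dB

82.3


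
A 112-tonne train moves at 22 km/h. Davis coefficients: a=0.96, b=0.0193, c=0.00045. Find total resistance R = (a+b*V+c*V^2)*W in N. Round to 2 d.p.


b*V = 0.0193 * 22 = 0.4246
c*V^2 = 0.00045 * 484 = 0.2178
R_per_t = 0.96 + 0.4246 + 0.2178 = 1.6024 N/t
R_total = 1.6024 * 112 = 179.47 N

179.47


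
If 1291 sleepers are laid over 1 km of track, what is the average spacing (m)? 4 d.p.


Spacing = 1000 m / number of sleepers
Spacing = 1000 / 1291
Spacing = 0.7746 m

0.7746


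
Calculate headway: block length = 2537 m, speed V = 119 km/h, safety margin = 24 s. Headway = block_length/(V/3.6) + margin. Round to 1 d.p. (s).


V = 119 / 3.6 = 33.0556 m/s
Block traversal time = 2537 / 33.0556 = 76.7496 s
Headway = 76.7496 + 24
Headway = 100.7 s

100.7


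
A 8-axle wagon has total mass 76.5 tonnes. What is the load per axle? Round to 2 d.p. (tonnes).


Load per axle = total weight / number of axles
Load = 76.5 / 8
Load = 9.56 tonnes

9.56


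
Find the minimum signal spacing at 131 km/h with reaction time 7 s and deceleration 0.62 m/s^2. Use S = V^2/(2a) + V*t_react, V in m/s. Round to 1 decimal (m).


V = 131 / 3.6 = 36.3889 m/s
Braking distance = 36.3889^2 / (2*0.62) = 1067.8639 m
Sighting distance = 36.3889 * 7 = 254.7222 m
S = 1067.8639 + 254.7222 = 1322.6 m

1322.6


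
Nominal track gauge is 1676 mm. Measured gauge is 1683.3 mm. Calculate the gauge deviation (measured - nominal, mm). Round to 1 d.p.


Deviation = measured - nominal
Deviation = 1683.3 - 1676
Deviation = 7.3 mm

7.3


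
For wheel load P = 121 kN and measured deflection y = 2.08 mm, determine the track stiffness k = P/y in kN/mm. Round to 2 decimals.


Track stiffness k = P / y
k = 121 / 2.08
k = 58.17 kN/mm

58.17


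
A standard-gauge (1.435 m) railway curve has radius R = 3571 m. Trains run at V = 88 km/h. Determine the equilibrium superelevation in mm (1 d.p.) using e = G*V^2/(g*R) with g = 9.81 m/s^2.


Convert speed: V = 88 / 3.6 = 24.4444 m/s
Apply formula: e = 1.435 * 24.4444^2 / (9.81 * 3571)
e = 1.435 * 597.5309 / 35031.51
e = 0.024477 m = 24.5 mm

24.5


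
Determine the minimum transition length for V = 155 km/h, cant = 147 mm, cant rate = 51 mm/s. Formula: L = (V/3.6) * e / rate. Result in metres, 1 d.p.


Convert speed: V = 155 / 3.6 = 43.0556 m/s
L = 43.0556 * 147 / 51
L = 6329.1667 / 51
L = 124.1 m

124.1


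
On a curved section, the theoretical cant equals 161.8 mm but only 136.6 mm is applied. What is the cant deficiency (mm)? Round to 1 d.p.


Cant deficiency = equilibrium cant - actual cant
CD = 161.8 - 136.6
CD = 25.2 mm

25.2


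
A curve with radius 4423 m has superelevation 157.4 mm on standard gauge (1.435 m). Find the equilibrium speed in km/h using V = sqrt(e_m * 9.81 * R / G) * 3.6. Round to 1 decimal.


Convert cant: e = 157.4 mm = 0.1574 m
V_ms = sqrt(0.1574 * 9.81 * 4423 / 1.435)
V_ms = sqrt(4759.252796) = 68.9873 m/s
V = 68.9873 * 3.6 = 248.4 km/h

248.4


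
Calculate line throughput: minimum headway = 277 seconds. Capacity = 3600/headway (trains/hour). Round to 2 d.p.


Capacity = 3600 / headway
Capacity = 3600 / 277
Capacity = 13.00 trains/hour

13.00


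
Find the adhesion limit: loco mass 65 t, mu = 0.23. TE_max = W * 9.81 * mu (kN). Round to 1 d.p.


TE_max = W * g * mu
TE_max = 65 * 9.81 * 0.23
TE_max = 637.65 * 0.23
TE_max = 146.7 kN

146.7


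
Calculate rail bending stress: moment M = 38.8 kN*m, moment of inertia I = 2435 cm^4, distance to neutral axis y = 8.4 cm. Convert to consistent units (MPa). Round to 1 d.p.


Convert units:
M = 38.8 kN*m = 38800000 N*mm
y = 8.4 cm = 84 mm
I = 2435 cm^4 = 24350000 mm^4
sigma = 38800000 * 84 / 24350000
sigma = 133.8 MPa

133.8


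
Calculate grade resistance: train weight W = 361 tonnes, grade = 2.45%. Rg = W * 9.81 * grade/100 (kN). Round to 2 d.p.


Rg = W * 9.81 * grade / 100
Rg = 361 * 9.81 * 2.45 / 100
Rg = 3541.41 * 0.0245
Rg = 86.76 kN

86.76


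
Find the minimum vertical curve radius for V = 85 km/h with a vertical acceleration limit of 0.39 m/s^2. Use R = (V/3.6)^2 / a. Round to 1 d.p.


Convert speed: V = 85 / 3.6 = 23.6111 m/s
V^2 = 557.4846 m^2/s^2
R_v = 557.4846 / 0.39
R_v = 1429.4 m

1429.4


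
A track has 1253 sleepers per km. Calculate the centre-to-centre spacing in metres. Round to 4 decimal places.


Spacing = 1000 m / number of sleepers
Spacing = 1000 / 1253
Spacing = 0.7981 m

0.7981


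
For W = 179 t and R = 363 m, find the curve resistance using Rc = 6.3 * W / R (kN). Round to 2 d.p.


Rc = 6.3 * W / R
Rc = 6.3 * 179 / 363
Rc = 1127.7 / 363
Rc = 3.11 kN

3.11


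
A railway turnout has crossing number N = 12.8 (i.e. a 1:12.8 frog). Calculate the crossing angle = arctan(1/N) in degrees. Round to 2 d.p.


1/N = 1/12.8 = 0.078125
angle = arctan(0.078125) = 0.077967 rad
angle = 0.077967 * 180/pi = 4.47 degrees

4.47


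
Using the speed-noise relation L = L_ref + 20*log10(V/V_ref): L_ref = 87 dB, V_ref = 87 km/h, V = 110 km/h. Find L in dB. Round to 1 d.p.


V/V_ref = 110 / 87 = 1.264368
log10(1.264368) = 0.101873
20 * 0.101873 = 2.0375
L = 87 + 2.0375 = 89.0 dB

89.0


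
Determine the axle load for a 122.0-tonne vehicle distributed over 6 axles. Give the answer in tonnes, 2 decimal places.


Load per axle = total weight / number of axles
Load = 122.0 / 6
Load = 20.33 tonnes

20.33


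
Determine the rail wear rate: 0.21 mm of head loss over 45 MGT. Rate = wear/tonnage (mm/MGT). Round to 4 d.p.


Wear rate = total wear / cumulative tonnage
Rate = 0.21 / 45
Rate = 0.0047 mm/MGT

0.0047


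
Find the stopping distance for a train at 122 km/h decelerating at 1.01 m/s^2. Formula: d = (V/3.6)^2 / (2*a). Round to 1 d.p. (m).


Convert speed: V = 122 / 3.6 = 33.8889 m/s
V^2 = 1148.4568
d = 1148.4568 / (2 * 1.01)
d = 1148.4568 / 2.02
d = 568.5 m

568.5


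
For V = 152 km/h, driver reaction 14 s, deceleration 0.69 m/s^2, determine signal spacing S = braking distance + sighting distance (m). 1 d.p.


V = 152 / 3.6 = 42.2222 m/s
Braking distance = 42.2222^2 / (2*0.69) = 1291.8232 m
Sighting distance = 42.2222 * 14 = 591.1111 m
S = 1291.8232 + 591.1111 = 1882.9 m

1882.9


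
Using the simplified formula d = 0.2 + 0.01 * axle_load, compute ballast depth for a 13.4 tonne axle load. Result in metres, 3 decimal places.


d = 0.2 + 0.01 * 13.4
d = 0.2 + 0.134
d = 0.334 m

0.334


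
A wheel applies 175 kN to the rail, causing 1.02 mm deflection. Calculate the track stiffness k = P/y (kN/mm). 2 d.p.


Track stiffness k = P / y
k = 175 / 1.02
k = 171.57 kN/mm

171.57


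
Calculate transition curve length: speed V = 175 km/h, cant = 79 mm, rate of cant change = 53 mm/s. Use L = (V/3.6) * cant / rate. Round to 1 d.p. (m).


Convert speed: V = 175 / 3.6 = 48.6111 m/s
L = 48.6111 * 79 / 53
L = 3840.2778 / 53
L = 72.5 m

72.5


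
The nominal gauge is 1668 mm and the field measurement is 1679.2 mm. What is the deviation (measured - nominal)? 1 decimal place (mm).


Deviation = measured - nominal
Deviation = 1679.2 - 1668
Deviation = 11.2 mm

11.2


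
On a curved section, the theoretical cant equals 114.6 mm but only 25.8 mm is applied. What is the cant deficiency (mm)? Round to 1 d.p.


Cant deficiency = equilibrium cant - actual cant
CD = 114.6 - 25.8
CD = 88.8 mm

88.8


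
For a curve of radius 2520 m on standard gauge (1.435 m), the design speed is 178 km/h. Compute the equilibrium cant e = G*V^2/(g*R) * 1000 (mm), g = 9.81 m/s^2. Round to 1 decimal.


Convert speed: V = 178 / 3.6 = 49.4444 m/s
Apply formula: e = 1.435 * 49.4444^2 / (9.81 * 2520)
e = 1.435 * 2444.7531 / 24721.2
e = 0.141911 m = 141.9 mm

141.9


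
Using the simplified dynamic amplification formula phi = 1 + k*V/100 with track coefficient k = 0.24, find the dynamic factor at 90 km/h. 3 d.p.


phi = 1 + k * V / 100
phi = 1 + 0.24 * 90 / 100
phi = 1 + 0.216
phi = 1.216

1.216


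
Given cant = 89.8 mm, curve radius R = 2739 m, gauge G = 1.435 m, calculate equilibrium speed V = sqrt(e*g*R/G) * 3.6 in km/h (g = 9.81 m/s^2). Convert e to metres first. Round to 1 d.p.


Convert cant: e = 89.8 mm = 0.0898 m
V_ms = sqrt(0.0898 * 9.81 * 2739 / 1.435)
V_ms = sqrt(1681.455876) = 41.0056 m/s
V = 41.0056 * 3.6 = 147.6 km/h

147.6


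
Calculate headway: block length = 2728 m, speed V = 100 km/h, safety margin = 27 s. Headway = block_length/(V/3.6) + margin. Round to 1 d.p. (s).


V = 100 / 3.6 = 27.7778 m/s
Block traversal time = 2728 / 27.7778 = 98.208 s
Headway = 98.208 + 27
Headway = 125.2 s

125.2


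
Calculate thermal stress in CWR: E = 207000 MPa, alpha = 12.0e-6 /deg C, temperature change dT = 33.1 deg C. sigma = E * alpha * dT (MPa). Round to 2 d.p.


sigma = E * alpha * dT
sigma = 207000 * 12.0e-6 * 33.1
sigma = 2.484 * 33.1
sigma = 82.22 MPa

82.22


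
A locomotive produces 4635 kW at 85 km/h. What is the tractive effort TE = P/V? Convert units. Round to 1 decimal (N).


Convert: P = 4635 kW = 4635000 W
V = 85 / 3.6 = 23.6111 m/s
TE = 4635000 / 23.6111
TE = 196305.9 N

196305.9


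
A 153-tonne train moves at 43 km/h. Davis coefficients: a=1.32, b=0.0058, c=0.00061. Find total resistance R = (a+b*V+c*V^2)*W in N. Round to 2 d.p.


b*V = 0.0058 * 43 = 0.2494
c*V^2 = 0.00061 * 1849 = 1.12789
R_per_t = 1.32 + 0.2494 + 1.12789 = 2.69729 N/t
R_total = 2.69729 * 153 = 412.69 N

412.69


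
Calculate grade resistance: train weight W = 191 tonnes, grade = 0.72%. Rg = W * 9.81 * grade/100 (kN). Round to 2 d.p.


Rg = W * 9.81 * grade / 100
Rg = 191 * 9.81 * 0.72 / 100
Rg = 1873.71 * 0.0072
Rg = 13.49 kN

13.49


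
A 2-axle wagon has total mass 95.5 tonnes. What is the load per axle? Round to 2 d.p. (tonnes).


Load per axle = total weight / number of axles
Load = 95.5 / 2
Load = 47.75 tonnes

47.75


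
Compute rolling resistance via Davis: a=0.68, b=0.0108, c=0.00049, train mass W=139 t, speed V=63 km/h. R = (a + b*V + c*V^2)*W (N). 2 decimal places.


b*V = 0.0108 * 63 = 0.6804
c*V^2 = 0.00049 * 3969 = 1.94481
R_per_t = 0.68 + 0.6804 + 1.94481 = 3.30521 N/t
R_total = 3.30521 * 139 = 459.42 N

459.42


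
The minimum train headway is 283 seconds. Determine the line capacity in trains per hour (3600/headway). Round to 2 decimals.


Capacity = 3600 / headway
Capacity = 3600 / 283
Capacity = 12.72 trains/hour

12.72


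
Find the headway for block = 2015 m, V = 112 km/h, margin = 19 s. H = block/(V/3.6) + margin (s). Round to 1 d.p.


V = 112 / 3.6 = 31.1111 m/s
Block traversal time = 2015 / 31.1111 = 64.7679 s
Headway = 64.7679 + 19
Headway = 83.8 s

83.8


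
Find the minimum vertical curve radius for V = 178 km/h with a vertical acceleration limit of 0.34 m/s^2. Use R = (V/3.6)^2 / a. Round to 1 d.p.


Convert speed: V = 178 / 3.6 = 49.4444 m/s
V^2 = 2444.7531 m^2/s^2
R_v = 2444.7531 / 0.34
R_v = 7190.5 m

7190.5


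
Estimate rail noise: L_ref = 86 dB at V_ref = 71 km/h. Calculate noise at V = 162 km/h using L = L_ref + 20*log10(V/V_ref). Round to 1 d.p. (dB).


V/V_ref = 162 / 71 = 2.28169
log10(2.28169) = 0.358257
20 * 0.358257 = 7.1651
L = 86 + 7.1651 = 93.2 dB

93.2


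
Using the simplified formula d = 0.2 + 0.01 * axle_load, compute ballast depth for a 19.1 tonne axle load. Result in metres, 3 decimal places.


d = 0.2 + 0.01 * 19.1
d = 0.2 + 0.191
d = 0.391 m

0.391


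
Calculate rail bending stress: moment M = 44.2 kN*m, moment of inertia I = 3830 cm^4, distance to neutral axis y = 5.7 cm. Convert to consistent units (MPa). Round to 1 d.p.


Convert units:
M = 44.2 kN*m = 44200000 N*mm
y = 5.7 cm = 57 mm
I = 3830 cm^4 = 38300000 mm^4
sigma = 44200000 * 57 / 38300000
sigma = 65.8 MPa

65.8


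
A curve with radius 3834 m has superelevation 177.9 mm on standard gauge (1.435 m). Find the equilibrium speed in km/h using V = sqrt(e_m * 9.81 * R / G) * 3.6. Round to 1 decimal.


Convert cant: e = 177.9 mm = 0.1779 m
V_ms = sqrt(0.1779 * 9.81 * 3834 / 1.435)
V_ms = sqrt(4662.782555) = 68.2846 m/s
V = 68.2846 * 3.6 = 245.8 km/h

245.8


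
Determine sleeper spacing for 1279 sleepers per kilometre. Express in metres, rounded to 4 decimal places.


Spacing = 1000 m / number of sleepers
Spacing = 1000 / 1279
Spacing = 0.7819 m

0.7819


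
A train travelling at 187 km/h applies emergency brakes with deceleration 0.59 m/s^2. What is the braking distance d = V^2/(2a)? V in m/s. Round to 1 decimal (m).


Convert speed: V = 187 / 3.6 = 51.9444 m/s
V^2 = 2698.2253
d = 2698.2253 / (2 * 0.59)
d = 2698.2253 / 1.18
d = 2286.6 m

2286.6


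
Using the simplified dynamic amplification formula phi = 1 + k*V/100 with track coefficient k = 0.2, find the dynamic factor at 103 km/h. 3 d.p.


phi = 1 + k * V / 100
phi = 1 + 0.2 * 103 / 100
phi = 1 + 0.206
phi = 1.206

1.206


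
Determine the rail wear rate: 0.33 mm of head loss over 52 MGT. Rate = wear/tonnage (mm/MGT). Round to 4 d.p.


Wear rate = total wear / cumulative tonnage
Rate = 0.33 / 52
Rate = 0.0063 mm/MGT

0.0063


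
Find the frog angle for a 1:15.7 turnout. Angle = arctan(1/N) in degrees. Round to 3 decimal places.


1/N = 1/15.7 = 0.063694
angle = arctan(0.063694) = 0.063608 rad
angle = 0.063608 * 180/pi = 3.644 degrees

3.644


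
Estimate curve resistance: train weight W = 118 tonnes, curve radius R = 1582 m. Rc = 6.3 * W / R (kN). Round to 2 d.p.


Rc = 6.3 * W / R
Rc = 6.3 * 118 / 1582
Rc = 743.4 / 1582
Rc = 0.47 kN

0.47


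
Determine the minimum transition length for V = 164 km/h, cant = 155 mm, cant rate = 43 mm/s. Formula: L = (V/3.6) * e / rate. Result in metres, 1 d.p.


Convert speed: V = 164 / 3.6 = 45.5556 m/s
L = 45.5556 * 155 / 43
L = 7061.1111 / 43
L = 164.2 m

164.2


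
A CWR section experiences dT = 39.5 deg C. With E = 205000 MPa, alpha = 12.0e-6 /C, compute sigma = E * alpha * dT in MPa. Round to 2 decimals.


sigma = E * alpha * dT
sigma = 205000 * 12.0e-6 * 39.5
sigma = 2.46 * 39.5
sigma = 97.17 MPa

97.17


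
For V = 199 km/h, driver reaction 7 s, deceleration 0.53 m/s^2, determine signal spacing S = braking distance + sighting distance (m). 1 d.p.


V = 199 / 3.6 = 55.2778 m/s
Braking distance = 55.2778^2 / (2*0.53) = 2882.6724 m
Sighting distance = 55.2778 * 7 = 386.9444 m
S = 2882.6724 + 386.9444 = 3269.6 m

3269.6


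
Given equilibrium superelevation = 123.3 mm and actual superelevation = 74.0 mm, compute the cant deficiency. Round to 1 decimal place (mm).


Cant deficiency = equilibrium cant - actual cant
CD = 123.3 - 74.0
CD = 49.3 mm

49.3


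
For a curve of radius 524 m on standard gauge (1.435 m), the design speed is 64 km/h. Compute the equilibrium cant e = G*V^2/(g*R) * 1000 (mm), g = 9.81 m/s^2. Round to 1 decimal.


Convert speed: V = 64 / 3.6 = 17.7778 m/s
Apply formula: e = 1.435 * 17.7778^2 / (9.81 * 524)
e = 1.435 * 316.0494 / 5140.44
e = 0.088228 m = 88.2 mm

88.2


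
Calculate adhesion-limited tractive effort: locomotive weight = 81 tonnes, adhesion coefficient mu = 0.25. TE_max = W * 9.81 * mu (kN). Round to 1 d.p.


TE_max = W * g * mu
TE_max = 81 * 9.81 * 0.25
TE_max = 794.61 * 0.25
TE_max = 198.7 kN

198.7


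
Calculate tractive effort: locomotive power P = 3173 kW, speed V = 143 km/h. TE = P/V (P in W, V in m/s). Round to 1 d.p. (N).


Convert: P = 3173 kW = 3173000 W
V = 143 / 3.6 = 39.7222 m/s
TE = 3173000 / 39.7222
TE = 79879.7 N

79879.7


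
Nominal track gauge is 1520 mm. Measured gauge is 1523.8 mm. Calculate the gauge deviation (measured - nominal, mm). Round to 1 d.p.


Deviation = measured - nominal
Deviation = 1523.8 - 1520
Deviation = 3.8 mm

3.8


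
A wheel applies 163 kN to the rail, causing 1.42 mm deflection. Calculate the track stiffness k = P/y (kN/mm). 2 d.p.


Track stiffness k = P / y
k = 163 / 1.42
k = 114.79 kN/mm

114.79


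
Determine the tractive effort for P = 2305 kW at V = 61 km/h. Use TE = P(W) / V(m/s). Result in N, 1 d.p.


Convert: P = 2305 kW = 2305000 W
V = 61 / 3.6 = 16.9444 m/s
TE = 2305000 / 16.9444
TE = 136032.8 N

136032.8


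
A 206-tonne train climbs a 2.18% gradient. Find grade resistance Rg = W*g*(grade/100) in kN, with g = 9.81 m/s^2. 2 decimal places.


Rg = W * 9.81 * grade / 100
Rg = 206 * 9.81 * 2.18 / 100
Rg = 2020.86 * 0.0218
Rg = 44.05 kN

44.05


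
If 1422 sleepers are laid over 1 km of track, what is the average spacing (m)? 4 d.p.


Spacing = 1000 m / number of sleepers
Spacing = 1000 / 1422
Spacing = 0.7032 m

0.7032


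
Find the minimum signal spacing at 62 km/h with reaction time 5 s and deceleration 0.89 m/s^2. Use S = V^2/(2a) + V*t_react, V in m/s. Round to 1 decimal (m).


V = 62 / 3.6 = 17.2222 m/s
Braking distance = 17.2222^2 / (2*0.89) = 166.632 m
Sighting distance = 17.2222 * 5 = 86.1111 m
S = 166.632 + 86.1111 = 252.7 m

252.7


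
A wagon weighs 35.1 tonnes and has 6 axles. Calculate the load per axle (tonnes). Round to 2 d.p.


Load per axle = total weight / number of axles
Load = 35.1 / 6
Load = 5.85 tonnes

5.85


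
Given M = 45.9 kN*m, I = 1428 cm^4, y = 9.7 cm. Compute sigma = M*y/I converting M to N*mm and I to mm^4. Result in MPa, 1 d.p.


Convert units:
M = 45.9 kN*m = 45900000 N*mm
y = 9.7 cm = 97 mm
I = 1428 cm^4 = 14280000 mm^4
sigma = 45900000 * 97 / 14280000
sigma = 311.8 MPa

311.8


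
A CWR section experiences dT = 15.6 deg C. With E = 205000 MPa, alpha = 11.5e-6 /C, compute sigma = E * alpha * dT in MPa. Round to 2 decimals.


sigma = E * alpha * dT
sigma = 205000 * 11.5e-6 * 15.6
sigma = 2.3575 * 15.6
sigma = 36.78 MPa

36.78


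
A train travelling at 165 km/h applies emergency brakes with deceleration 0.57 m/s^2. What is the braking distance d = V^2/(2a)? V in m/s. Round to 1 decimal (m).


Convert speed: V = 165 / 3.6 = 45.8333 m/s
V^2 = 2100.6944
d = 2100.6944 / (2 * 0.57)
d = 2100.6944 / 1.14
d = 1842.7 m

1842.7


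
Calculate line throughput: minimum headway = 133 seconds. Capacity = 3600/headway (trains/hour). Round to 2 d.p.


Capacity = 3600 / headway
Capacity = 3600 / 133
Capacity = 27.07 trains/hour

27.07


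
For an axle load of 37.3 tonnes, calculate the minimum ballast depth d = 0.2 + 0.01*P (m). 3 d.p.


d = 0.2 + 0.01 * 37.3
d = 0.2 + 0.373
d = 0.573 m

0.573


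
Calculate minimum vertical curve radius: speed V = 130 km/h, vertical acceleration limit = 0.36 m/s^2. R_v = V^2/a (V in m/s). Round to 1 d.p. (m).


Convert speed: V = 130 / 3.6 = 36.1111 m/s
V^2 = 1304.0123 m^2/s^2
R_v = 1304.0123 / 0.36
R_v = 3622.3 m

3622.3


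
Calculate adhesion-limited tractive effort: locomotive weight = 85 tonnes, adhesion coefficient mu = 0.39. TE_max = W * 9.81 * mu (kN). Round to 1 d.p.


TE_max = W * g * mu
TE_max = 85 * 9.81 * 0.39
TE_max = 833.85 * 0.39
TE_max = 325.2 kN

325.2


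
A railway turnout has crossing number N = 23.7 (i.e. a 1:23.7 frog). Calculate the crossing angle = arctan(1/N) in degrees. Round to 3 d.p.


1/N = 1/23.7 = 0.042194
angle = arctan(0.042194) = 0.042169 rad
angle = 0.042169 * 180/pi = 2.416 degrees

2.416


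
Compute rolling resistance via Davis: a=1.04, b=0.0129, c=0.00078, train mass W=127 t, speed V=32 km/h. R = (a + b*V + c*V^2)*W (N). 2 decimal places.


b*V = 0.0129 * 32 = 0.4128
c*V^2 = 0.00078 * 1024 = 0.79872
R_per_t = 1.04 + 0.4128 + 0.79872 = 2.25152 N/t
R_total = 2.25152 * 127 = 285.94 N

285.94


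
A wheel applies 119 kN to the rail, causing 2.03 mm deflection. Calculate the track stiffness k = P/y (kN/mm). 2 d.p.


Track stiffness k = P / y
k = 119 / 2.03
k = 58.62 kN/mm

58.62


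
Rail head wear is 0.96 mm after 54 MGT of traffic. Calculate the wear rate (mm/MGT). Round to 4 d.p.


Wear rate = total wear / cumulative tonnage
Rate = 0.96 / 54
Rate = 0.0178 mm/MGT

0.0178


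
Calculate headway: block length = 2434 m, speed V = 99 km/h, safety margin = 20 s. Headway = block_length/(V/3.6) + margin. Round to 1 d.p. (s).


V = 99 / 3.6 = 27.5 m/s
Block traversal time = 2434 / 27.5 = 88.5091 s
Headway = 88.5091 + 20
Headway = 108.5 s

108.5


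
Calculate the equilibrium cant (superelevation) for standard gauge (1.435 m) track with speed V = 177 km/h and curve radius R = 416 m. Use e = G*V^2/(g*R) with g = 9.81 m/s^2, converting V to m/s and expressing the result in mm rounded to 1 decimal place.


Convert speed: V = 177 / 3.6 = 49.1667 m/s
Apply formula: e = 1.435 * 49.1667^2 / (9.81 * 416)
e = 1.435 * 2417.3611 / 4080.96
e = 0.850024 m = 850.0 mm

850.0


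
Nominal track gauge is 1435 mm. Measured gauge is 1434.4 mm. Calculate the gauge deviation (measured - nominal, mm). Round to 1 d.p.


Deviation = measured - nominal
Deviation = 1434.4 - 1435
Deviation = -0.6 mm

-0.6


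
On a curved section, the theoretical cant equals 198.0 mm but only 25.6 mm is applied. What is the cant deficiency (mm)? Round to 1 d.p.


Cant deficiency = equilibrium cant - actual cant
CD = 198.0 - 25.6
CD = 172.4 mm

172.4


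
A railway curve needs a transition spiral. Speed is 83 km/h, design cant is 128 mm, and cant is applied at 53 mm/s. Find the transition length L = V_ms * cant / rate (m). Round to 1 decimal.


Convert speed: V = 83 / 3.6 = 23.0556 m/s
L = 23.0556 * 128 / 53
L = 2951.1111 / 53
L = 55.7 m

55.7


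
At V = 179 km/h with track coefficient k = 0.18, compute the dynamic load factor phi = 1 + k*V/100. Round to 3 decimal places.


phi = 1 + k * V / 100
phi = 1 + 0.18 * 179 / 100
phi = 1 + 0.3222
phi = 1.322

1.322


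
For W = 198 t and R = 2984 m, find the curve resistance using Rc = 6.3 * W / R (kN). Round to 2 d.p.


Rc = 6.3 * W / R
Rc = 6.3 * 198 / 2984
Rc = 1247.4 / 2984
Rc = 0.42 kN

0.42


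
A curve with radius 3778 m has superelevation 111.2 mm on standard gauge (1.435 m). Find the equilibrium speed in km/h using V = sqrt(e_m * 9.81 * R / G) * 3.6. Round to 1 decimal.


Convert cant: e = 111.2 mm = 0.1112 m
V_ms = sqrt(0.1112 * 9.81 * 3778 / 1.435)
V_ms = sqrt(2871.996109) = 53.591 m/s
V = 53.591 * 3.6 = 192.9 km/h

192.9


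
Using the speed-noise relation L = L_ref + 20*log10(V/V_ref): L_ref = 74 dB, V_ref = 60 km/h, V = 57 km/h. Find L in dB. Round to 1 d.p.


V/V_ref = 57 / 60 = 0.95
log10(0.95) = -0.022276
20 * -0.022276 = -0.4455
L = 74 + -0.4455 = 73.6 dB

73.6


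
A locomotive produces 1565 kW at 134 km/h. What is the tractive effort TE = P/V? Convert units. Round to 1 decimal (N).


Convert: P = 1565 kW = 1565000 W
V = 134 / 3.6 = 37.2222 m/s
TE = 1565000 / 37.2222
TE = 42044.8 N

42044.8


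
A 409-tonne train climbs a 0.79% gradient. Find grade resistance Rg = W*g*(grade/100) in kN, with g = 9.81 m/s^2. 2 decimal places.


Rg = W * 9.81 * grade / 100
Rg = 409 * 9.81 * 0.79 / 100
Rg = 4012.29 * 0.0079
Rg = 31.70 kN

31.70


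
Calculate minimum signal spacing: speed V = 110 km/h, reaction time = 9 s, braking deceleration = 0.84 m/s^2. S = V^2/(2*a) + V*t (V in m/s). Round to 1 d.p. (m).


V = 110 / 3.6 = 30.5556 m/s
Braking distance = 30.5556^2 / (2*0.84) = 555.7393 m
Sighting distance = 30.5556 * 9 = 275.0 m
S = 555.7393 + 275.0 = 830.7 m

830.7


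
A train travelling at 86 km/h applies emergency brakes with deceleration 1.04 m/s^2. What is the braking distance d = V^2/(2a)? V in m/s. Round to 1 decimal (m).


Convert speed: V = 86 / 3.6 = 23.8889 m/s
V^2 = 570.679
d = 570.679 / (2 * 1.04)
d = 570.679 / 2.08
d = 274.4 m

274.4


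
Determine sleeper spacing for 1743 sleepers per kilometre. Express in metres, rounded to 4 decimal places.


Spacing = 1000 m / number of sleepers
Spacing = 1000 / 1743
Spacing = 0.5737 m

0.5737


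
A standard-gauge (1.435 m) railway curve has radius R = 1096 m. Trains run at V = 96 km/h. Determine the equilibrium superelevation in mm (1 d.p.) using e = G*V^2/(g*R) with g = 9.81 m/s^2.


Convert speed: V = 96 / 3.6 = 26.6667 m/s
Apply formula: e = 1.435 * 26.6667^2 / (9.81 * 1096)
e = 1.435 * 711.1111 / 10751.76
e = 0.09491 m = 94.9 mm

94.9


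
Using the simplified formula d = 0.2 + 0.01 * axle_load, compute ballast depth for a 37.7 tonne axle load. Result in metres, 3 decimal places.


d = 0.2 + 0.01 * 37.7
d = 0.2 + 0.377
d = 0.577 m

0.577


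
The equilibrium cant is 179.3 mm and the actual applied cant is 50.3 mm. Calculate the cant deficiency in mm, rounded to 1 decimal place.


Cant deficiency = equilibrium cant - actual cant
CD = 179.3 - 50.3
CD = 129.0 mm

129.0


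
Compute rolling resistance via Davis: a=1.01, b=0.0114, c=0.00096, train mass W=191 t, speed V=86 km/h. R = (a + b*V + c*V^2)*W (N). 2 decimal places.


b*V = 0.0114 * 86 = 0.9804
c*V^2 = 0.00096 * 7396 = 7.10016
R_per_t = 1.01 + 0.9804 + 7.10016 = 9.09056 N/t
R_total = 9.09056 * 191 = 1736.30 N

1736.30


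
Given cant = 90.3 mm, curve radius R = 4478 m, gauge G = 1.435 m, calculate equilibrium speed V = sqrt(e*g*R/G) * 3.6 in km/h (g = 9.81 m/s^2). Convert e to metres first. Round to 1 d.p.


Convert cant: e = 90.3 mm = 0.0903 m
V_ms = sqrt(0.0903 * 9.81 * 4478 / 1.435)
V_ms = sqrt(2764.32401) = 52.5768 m/s
V = 52.5768 * 3.6 = 189.3 km/h

189.3


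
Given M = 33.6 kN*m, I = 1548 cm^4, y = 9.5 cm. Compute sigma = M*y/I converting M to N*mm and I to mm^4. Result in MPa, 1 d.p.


Convert units:
M = 33.6 kN*m = 33600000 N*mm
y = 9.5 cm = 95 mm
I = 1548 cm^4 = 15480000 mm^4
sigma = 33600000 * 95 / 15480000
sigma = 206.2 MPa

206.2
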